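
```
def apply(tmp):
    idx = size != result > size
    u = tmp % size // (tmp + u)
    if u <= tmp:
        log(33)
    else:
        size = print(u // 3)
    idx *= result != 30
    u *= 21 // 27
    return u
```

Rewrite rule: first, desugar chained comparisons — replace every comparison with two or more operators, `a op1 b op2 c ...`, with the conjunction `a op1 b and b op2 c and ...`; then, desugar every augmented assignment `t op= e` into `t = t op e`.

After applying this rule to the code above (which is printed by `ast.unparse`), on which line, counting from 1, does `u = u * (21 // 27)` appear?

Transformed code:
def apply(tmp):
    idx = size != result and result > size
    u = tmp % size // (tmp + u)
    if u <= tmp:
        log(33)
    else:
        size = print(u // 3)
    idx = idx * (result != 30)
    u = u * (21 // 27)
    return u

9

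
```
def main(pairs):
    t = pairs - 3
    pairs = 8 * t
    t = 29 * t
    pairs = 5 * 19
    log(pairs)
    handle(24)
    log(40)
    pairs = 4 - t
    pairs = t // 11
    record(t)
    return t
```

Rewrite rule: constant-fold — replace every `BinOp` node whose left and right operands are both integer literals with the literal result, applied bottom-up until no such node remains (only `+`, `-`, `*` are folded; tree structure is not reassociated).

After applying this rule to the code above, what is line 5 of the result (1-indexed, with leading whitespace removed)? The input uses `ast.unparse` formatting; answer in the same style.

Transformed code:
def main(pairs):
    t = pairs - 3
    pairs = 8 * t
    t = 29 * t
    pairs = 95
    log(pairs)
    handle(24)
    log(40)
    pairs = 4 - t
    pairs = t // 11
    record(t)
    return t

pairs = 95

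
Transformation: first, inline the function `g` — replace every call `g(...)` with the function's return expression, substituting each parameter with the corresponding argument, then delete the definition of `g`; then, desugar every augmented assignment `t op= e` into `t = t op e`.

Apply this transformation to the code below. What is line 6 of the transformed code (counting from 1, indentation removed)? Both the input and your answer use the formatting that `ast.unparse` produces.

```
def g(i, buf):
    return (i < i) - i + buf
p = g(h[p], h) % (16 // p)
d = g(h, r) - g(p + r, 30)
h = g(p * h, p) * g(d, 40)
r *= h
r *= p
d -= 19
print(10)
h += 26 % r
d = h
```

Transformed code:
p = ((h[p] < h[p]) - h[p] + h) % (16 // p)
d = (h < h) - h + r - ((p + r < p + r) - (p + r) + 30)
h = ((p * h < p * h) - p * h + p) * ((d < d) - d + 40)
r = r * h
r = r * p
d = d - 19
print(10)
h = h + 26 % r
d = h

d = d - 19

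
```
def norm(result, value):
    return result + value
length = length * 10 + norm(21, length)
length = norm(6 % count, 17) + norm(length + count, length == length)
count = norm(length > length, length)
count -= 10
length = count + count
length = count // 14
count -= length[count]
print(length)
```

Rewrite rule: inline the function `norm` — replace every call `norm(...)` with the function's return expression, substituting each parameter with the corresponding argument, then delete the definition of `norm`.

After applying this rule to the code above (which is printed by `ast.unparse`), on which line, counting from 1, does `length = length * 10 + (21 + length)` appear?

Transformed code:
length = length * 10 + (21 + length)
length = 6 % count + 17 + (length + count + (length == length))
count = (length > length) + length
count -= 10
length = count + count
length = count // 14
count -= length[count]
print(length)

1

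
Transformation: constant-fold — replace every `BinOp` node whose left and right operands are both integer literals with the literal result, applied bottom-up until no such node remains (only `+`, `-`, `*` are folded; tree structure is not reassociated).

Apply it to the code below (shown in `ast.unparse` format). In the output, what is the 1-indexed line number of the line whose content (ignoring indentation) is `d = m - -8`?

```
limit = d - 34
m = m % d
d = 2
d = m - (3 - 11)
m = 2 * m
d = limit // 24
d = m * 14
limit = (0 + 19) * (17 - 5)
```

4

Transformed code:
limit = d - 34
m = m % d
d = 2
d = m - -8
m = 2 * m
d = limit // 24
d = m * 14
limit = 228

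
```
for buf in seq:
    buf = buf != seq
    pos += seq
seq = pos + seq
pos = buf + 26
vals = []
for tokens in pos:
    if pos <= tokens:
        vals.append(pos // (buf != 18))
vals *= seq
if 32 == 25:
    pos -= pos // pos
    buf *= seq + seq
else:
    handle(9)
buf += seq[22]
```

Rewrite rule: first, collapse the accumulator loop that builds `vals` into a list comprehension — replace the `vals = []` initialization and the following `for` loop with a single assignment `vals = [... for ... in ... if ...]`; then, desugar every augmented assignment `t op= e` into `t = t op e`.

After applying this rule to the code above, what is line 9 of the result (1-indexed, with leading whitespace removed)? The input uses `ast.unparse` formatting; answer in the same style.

Transformed code:
for buf in seq:
    buf = buf != seq
    pos = pos + seq
seq = pos + seq
pos = buf + 26
vals = [pos // (buf != 18) for tokens in pos if pos <= tokens]
vals = vals * seq
if 32 == 25:
    pos = pos - pos // pos
    buf = buf * (seq + seq)
else:
    handle(9)
buf = buf + seq[22]

pos = pos - pos // pos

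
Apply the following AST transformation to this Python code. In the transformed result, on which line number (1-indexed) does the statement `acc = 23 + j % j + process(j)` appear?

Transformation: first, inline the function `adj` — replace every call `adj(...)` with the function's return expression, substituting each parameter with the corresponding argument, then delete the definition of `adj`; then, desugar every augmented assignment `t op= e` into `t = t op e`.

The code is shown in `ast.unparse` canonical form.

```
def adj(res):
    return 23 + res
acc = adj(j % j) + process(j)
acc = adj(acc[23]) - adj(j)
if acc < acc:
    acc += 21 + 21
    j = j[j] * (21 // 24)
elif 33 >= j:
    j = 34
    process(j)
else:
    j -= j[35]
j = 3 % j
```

1

Transformed code:
acc = 23 + j % j + process(j)
acc = 23 + acc[23] - (23 + j)
if acc < acc:
    acc = acc + (21 + 21)
    j = j[j] * (21 // 24)
elif 33 >= j:
    j = 34
    process(j)
else:
    j = j - j[35]
j = 3 % j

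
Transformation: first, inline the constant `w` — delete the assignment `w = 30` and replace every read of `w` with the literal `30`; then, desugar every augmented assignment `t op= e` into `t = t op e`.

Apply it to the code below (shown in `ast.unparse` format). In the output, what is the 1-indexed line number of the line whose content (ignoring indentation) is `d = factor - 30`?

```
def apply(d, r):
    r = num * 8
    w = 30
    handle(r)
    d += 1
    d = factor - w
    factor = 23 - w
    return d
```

5

Transformed code:
def apply(d, r):
    r = num * 8
    handle(r)
    d = d + 1
    d = factor - 30
    factor = 23 - 30
    return d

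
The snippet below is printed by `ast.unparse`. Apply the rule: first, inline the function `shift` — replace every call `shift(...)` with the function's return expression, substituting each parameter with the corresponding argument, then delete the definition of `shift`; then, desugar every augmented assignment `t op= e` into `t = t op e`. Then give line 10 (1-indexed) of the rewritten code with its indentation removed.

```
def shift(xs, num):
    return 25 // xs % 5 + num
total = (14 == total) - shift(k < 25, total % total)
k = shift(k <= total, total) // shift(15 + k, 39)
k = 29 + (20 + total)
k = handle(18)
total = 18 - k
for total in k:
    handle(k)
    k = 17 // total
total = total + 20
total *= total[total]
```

total = total * total[total]

Transformed code:
total = (14 == total) - (25 // (k < 25) % 5 + total % total)
k = (25 // (k <= total) % 5 + total) // (25 // (15 + k) % 5 + 39)
k = 29 + (20 + total)
k = handle(18)
total = 18 - k
for total in k:
    handle(k)
    k = 17 // total
total = total + 20
total = total * total[total]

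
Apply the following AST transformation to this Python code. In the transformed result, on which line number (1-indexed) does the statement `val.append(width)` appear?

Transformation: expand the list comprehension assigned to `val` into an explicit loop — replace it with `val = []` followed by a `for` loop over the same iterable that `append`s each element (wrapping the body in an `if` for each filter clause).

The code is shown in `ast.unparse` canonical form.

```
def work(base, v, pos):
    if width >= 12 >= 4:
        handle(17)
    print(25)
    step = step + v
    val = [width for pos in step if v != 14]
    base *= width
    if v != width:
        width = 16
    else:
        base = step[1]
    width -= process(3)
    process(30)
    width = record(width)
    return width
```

Transformed code:
def work(base, v, pos):
    if width >= 12 >= 4:
        handle(17)
    print(25)
    step = step + v
    val = []
    for pos in step:
        if v != 14:
            val.append(width)
    base *= width
    if v != width:
        width = 16
    else:
        base = step[1]
    width -= process(3)
    process(30)
    width = record(width)
    return width

9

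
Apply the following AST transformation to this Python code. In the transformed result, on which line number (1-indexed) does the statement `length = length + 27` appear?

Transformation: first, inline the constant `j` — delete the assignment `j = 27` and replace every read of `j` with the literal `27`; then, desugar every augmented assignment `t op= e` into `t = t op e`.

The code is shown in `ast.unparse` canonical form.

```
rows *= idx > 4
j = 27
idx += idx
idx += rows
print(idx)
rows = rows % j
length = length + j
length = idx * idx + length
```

6

Transformed code:
rows = rows * (idx > 4)
idx = idx + idx
idx = idx + rows
print(idx)
rows = rows % 27
length = length + 27
length = idx * idx + length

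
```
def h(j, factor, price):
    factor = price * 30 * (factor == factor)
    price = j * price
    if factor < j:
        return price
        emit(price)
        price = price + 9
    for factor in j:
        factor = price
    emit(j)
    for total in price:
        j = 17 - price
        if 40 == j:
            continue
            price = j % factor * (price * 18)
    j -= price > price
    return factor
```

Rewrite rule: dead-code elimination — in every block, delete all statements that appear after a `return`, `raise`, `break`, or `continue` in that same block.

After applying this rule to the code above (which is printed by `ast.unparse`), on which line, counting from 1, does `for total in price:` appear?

9

Transformed code:
def h(j, factor, price):
    factor = price * 30 * (factor == factor)
    price = j * price
    if factor < j:
        return price
    for factor in j:
        factor = price
    emit(j)
    for total in price:
        j = 17 - price
        if 40 == j:
            continue
    j -= price > price
    return factor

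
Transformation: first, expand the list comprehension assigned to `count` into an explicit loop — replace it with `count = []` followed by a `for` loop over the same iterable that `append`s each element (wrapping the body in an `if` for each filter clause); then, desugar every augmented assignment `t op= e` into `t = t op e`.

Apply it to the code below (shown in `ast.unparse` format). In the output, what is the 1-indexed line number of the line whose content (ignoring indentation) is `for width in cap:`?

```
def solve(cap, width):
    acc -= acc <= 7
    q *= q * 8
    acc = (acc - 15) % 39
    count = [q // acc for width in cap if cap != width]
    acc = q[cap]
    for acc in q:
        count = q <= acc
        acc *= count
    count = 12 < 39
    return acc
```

6

Transformed code:
def solve(cap, width):
    acc = acc - (acc <= 7)
    q = q * (q * 8)
    acc = (acc - 15) % 39
    count = []
    for width in cap:
        if cap != width:
            count.append(q // acc)
    acc = q[cap]
    for acc in q:
        count = q <= acc
        acc = acc * count
    count = 12 < 39
    return acc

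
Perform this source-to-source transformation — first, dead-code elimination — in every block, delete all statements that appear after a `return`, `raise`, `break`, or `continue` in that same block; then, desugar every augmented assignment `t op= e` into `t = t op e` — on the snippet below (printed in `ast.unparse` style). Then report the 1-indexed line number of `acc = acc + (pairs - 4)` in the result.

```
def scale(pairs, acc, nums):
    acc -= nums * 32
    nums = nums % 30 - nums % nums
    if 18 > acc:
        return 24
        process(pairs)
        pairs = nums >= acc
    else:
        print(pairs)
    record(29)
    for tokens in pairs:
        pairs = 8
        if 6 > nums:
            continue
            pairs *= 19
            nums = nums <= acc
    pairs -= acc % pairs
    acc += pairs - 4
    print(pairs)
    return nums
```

14

Transformed code:
def scale(pairs, acc, nums):
    acc = acc - nums * 32
    nums = nums % 30 - nums % nums
    if 18 > acc:
        return 24
    else:
        print(pairs)
    record(29)
    for tokens in pairs:
        pairs = 8
        if 6 > nums:
            continue
    pairs = pairs - acc % pairs
    acc = acc + (pairs - 4)
    print(pairs)
    return nums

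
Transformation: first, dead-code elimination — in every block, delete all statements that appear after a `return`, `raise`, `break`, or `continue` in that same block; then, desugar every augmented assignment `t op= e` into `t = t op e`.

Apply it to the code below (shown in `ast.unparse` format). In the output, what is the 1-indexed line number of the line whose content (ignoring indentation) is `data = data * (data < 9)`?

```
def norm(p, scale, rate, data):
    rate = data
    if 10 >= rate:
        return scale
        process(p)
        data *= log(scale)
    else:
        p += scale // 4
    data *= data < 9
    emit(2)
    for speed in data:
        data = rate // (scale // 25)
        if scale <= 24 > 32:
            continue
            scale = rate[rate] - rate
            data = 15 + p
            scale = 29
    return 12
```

Transformed code:
def norm(p, scale, rate, data):
    rate = data
    if 10 >= rate:
        return scale
    else:
        p = p + scale // 4
    data = data * (data < 9)
    emit(2)
    for speed in data:
        data = rate // (scale // 25)
        if scale <= 24 > 32:
            continue
    return 12

7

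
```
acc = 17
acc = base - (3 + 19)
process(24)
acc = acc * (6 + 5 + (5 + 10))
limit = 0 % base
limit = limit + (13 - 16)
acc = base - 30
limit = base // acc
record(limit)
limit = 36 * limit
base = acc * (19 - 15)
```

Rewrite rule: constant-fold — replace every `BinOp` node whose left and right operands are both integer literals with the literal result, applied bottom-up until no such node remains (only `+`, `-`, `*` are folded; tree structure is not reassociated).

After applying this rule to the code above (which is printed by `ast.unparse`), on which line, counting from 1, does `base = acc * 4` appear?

Transformed code:
acc = 17
acc = base - 22
process(24)
acc = acc * 26
limit = 0 % base
limit = limit + -3
acc = base - 30
limit = base // acc
record(limit)
limit = 36 * limit
base = acc * 4

11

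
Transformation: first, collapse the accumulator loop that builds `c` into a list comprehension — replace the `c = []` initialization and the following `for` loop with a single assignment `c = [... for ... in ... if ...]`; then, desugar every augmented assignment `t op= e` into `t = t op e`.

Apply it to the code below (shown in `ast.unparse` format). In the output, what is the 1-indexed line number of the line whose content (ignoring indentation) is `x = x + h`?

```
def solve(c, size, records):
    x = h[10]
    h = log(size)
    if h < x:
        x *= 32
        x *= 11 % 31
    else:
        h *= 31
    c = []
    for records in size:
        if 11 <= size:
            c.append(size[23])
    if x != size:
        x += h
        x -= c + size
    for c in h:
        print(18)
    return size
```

11

Transformed code:
def solve(c, size, records):
    x = h[10]
    h = log(size)
    if h < x:
        x = x * 32
        x = x * (11 % 31)
    else:
        h = h * 31
    c = [size[23] for records in size if 11 <= size]
    if x != size:
        x = x + h
        x = x - (c + size)
    for c in h:
        print(18)
    return size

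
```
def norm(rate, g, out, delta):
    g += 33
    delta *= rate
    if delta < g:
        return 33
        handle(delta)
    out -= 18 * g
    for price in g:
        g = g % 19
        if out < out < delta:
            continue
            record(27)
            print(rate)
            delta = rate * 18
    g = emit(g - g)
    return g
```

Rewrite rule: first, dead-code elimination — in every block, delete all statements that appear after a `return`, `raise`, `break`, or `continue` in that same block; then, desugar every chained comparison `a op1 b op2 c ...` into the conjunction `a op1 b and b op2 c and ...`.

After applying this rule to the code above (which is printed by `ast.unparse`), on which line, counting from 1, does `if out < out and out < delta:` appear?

9

Transformed code:
def norm(rate, g, out, delta):
    g += 33
    delta *= rate
    if delta < g:
        return 33
    out -= 18 * g
    for price in g:
        g = g % 19
        if out < out and out < delta:
            continue
    g = emit(g - g)
    return g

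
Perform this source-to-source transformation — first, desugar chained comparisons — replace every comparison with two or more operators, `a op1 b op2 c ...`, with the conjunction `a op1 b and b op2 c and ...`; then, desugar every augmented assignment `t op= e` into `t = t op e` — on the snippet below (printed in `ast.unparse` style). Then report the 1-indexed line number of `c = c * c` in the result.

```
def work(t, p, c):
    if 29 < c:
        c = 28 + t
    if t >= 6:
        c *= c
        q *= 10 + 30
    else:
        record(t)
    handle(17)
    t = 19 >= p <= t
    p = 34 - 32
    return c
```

5

Transformed code:
def work(t, p, c):
    if 29 < c:
        c = 28 + t
    if t >= 6:
        c = c * c
        q = q * (10 + 30)
    else:
        record(t)
    handle(17)
    t = 19 >= p and p <= t
    p = 34 - 32
    return c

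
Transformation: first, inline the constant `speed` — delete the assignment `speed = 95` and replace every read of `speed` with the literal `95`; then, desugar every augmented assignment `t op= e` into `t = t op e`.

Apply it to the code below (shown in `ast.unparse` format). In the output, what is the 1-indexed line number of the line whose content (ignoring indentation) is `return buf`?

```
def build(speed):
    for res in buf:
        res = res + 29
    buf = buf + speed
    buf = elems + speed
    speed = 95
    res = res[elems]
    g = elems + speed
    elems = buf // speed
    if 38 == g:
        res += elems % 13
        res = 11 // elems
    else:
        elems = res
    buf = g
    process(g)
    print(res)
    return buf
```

Transformed code:
def build(speed):
    for res in buf:
        res = res + 29
    buf = buf + 95
    buf = elems + 95
    res = res[elems]
    g = elems + 95
    elems = buf // 95
    if 38 == g:
        res = res + elems % 13
        res = 11 // elems
    else:
        elems = res
    buf = g
    process(g)
    print(res)
    return buf

17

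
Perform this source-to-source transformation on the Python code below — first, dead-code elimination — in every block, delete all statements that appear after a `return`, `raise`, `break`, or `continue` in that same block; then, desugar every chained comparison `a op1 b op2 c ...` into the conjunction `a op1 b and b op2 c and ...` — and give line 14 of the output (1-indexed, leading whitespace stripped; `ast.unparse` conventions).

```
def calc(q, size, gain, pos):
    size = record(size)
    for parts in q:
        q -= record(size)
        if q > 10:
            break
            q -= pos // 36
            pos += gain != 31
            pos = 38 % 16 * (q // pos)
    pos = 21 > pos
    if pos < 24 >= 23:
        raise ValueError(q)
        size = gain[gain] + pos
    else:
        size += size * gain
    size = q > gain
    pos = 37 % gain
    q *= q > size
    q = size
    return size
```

Transformed code:
def calc(q, size, gain, pos):
    size = record(size)
    for parts in q:
        q -= record(size)
        if q > 10:
            break
    pos = 21 > pos
    if pos < 24 and 24 >= 23:
        raise ValueError(q)
    else:
        size += size * gain
    size = q > gain
    pos = 37 % gain
    q *= q > size
    q = size
    return size

q *= q > size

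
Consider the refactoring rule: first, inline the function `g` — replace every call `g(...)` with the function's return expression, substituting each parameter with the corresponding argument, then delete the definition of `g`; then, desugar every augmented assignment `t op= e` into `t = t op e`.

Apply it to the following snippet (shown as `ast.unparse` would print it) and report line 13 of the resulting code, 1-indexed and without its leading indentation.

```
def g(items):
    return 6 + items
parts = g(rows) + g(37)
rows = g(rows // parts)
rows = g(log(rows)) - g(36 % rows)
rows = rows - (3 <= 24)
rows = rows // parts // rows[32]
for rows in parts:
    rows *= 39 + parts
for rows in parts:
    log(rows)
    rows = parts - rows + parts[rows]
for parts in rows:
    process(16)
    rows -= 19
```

rows = rows - 19

Transformed code:
parts = 6 + rows + (6 + 37)
rows = 6 + rows // parts
rows = 6 + log(rows) - (6 + 36 % rows)
rows = rows - (3 <= 24)
rows = rows // parts // rows[32]
for rows in parts:
    rows = rows * (39 + parts)
for rows in parts:
    log(rows)
    rows = parts - rows + parts[rows]
for parts in rows:
    process(16)
    rows = rows - 19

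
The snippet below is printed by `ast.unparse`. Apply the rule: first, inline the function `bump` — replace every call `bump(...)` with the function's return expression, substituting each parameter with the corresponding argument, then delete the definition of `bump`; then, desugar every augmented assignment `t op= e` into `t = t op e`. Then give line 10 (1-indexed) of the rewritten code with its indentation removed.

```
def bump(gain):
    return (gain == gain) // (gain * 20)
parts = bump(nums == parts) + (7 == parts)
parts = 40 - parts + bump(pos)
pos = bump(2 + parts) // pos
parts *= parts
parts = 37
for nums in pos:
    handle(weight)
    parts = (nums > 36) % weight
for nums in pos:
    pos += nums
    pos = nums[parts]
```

pos = pos + nums

Transformed code:
parts = ((nums == parts) == (nums == parts)) // ((nums == parts) * 20) + (7 == parts)
parts = 40 - parts + (pos == pos) // (pos * 20)
pos = (2 + parts == 2 + parts) // ((2 + parts) * 20) // pos
parts = parts * parts
parts = 37
for nums in pos:
    handle(weight)
    parts = (nums > 36) % weight
for nums in pos:
    pos = pos + nums
    pos = nums[parts]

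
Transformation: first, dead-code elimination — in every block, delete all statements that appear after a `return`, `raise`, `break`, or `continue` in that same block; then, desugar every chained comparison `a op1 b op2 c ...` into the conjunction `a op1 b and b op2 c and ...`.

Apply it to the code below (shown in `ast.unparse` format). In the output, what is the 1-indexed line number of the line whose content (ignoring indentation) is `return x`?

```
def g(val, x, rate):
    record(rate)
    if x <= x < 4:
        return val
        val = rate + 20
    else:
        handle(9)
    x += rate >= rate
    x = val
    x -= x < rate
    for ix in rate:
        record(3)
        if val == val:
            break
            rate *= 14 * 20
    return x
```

14

Transformed code:
def g(val, x, rate):
    record(rate)
    if x <= x and x < 4:
        return val
    else:
        handle(9)
    x += rate >= rate
    x = val
    x -= x < rate
    for ix in rate:
        record(3)
        if val == val:
            break
    return x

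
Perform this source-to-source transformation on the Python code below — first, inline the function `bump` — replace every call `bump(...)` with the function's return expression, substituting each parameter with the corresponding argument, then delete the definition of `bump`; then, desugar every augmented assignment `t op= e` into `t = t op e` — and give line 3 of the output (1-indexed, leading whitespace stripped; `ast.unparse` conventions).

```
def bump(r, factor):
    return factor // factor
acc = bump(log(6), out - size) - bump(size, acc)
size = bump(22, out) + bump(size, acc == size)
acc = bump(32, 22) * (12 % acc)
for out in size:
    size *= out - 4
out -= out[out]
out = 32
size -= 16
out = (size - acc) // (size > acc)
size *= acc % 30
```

Transformed code:
acc = (out - size) // (out - size) - acc // acc
size = out // out + (acc == size) // (acc == size)
acc = 22 // 22 * (12 % acc)
for out in size:
    size = size * (out - 4)
out = out - out[out]
out = 32
size = size - 16
out = (size - acc) // (size > acc)
size = size * (acc % 30)

acc = 22 // 22 * (12 % acc)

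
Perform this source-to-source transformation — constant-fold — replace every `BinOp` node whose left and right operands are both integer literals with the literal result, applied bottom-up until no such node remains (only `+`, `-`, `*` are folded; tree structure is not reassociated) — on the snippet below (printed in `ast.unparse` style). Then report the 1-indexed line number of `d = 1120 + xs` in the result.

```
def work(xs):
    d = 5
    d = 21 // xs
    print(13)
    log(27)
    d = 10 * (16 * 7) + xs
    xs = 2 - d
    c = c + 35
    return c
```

Transformed code:
def work(xs):
    d = 5
    d = 21 // xs
    print(13)
    log(27)
    d = 1120 + xs
    xs = 2 - d
    c = c + 35
    return c

6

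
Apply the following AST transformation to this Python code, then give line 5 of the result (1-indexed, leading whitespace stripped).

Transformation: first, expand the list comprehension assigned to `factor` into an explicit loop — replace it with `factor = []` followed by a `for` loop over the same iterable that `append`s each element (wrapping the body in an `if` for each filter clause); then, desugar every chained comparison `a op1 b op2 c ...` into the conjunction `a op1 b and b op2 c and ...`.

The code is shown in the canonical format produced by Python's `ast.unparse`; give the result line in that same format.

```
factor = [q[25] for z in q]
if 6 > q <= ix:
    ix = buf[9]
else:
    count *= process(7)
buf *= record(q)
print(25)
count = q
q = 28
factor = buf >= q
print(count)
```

Transformed code:
factor = []
for z in q:
    factor.append(q[25])
if 6 > q and q <= ix:
    ix = buf[9]
else:
    count *= process(7)
buf *= record(q)
print(25)
count = q
q = 28
factor = buf >= q
print(count)

ix = buf[9]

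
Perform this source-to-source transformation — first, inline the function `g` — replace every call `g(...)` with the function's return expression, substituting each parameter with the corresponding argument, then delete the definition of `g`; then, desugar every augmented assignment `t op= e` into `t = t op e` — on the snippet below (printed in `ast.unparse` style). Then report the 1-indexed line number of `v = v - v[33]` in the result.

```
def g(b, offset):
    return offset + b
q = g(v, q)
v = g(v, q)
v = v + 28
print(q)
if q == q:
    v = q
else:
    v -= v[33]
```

8

Transformed code:
q = q + v
v = q + v
v = v + 28
print(q)
if q == q:
    v = q
else:
    v = v - v[33]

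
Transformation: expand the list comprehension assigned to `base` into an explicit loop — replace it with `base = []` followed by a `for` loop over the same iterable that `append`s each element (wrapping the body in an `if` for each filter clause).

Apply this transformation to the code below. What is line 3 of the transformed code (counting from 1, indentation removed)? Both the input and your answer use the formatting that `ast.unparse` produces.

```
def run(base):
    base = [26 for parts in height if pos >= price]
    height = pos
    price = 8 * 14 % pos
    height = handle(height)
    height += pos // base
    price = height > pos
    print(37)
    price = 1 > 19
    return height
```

Transformed code:
def run(base):
    base = []
    for parts in height:
        if pos >= price:
            base.append(26)
    height = pos
    price = 8 * 14 % pos
    height = handle(height)
    height += pos // base
    price = height > pos
    print(37)
    price = 1 > 19
    return height

for parts in height:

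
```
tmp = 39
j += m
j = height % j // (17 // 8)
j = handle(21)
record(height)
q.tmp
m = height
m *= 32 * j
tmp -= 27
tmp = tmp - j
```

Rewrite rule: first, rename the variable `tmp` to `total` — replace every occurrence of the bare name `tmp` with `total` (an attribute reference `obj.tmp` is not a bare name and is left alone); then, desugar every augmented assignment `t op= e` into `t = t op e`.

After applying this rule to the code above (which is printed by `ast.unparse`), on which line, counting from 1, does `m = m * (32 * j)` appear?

8

Transformed code:
total = 39
j = j + m
j = height % j // (17 // 8)
j = handle(21)
record(height)
q.tmp
m = height
m = m * (32 * j)
total = total - 27
total = total - j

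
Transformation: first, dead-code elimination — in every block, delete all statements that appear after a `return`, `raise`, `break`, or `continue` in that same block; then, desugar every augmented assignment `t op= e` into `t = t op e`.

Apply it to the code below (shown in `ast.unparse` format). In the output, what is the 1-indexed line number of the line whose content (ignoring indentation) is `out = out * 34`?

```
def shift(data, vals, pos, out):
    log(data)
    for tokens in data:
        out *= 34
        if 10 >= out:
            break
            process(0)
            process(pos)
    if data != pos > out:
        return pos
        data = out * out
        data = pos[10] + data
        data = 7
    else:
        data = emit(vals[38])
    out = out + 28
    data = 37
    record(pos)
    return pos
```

4

Transformed code:
def shift(data, vals, pos, out):
    log(data)
    for tokens in data:
        out = out * 34
        if 10 >= out:
            break
    if data != pos > out:
        return pos
    else:
        data = emit(vals[38])
    out = out + 28
    data = 37
    record(pos)
    return pos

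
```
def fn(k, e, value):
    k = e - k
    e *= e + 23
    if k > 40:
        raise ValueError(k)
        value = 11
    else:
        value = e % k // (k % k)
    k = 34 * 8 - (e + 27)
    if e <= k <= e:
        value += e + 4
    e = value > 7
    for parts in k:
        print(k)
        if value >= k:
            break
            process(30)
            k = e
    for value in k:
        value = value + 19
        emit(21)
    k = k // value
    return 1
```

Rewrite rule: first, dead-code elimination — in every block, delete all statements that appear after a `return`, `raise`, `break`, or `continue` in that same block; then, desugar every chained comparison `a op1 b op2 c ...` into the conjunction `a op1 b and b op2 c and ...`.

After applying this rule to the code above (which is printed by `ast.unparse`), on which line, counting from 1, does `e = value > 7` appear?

11

Transformed code:
def fn(k, e, value):
    k = e - k
    e *= e + 23
    if k > 40:
        raise ValueError(k)
    else:
        value = e % k // (k % k)
    k = 34 * 8 - (e + 27)
    if e <= k and k <= e:
        value += e + 4
    e = value > 7
    for parts in k:
        print(k)
        if value >= k:
            break
    for value in k:
        value = value + 19
        emit(21)
    k = k // value
    return 1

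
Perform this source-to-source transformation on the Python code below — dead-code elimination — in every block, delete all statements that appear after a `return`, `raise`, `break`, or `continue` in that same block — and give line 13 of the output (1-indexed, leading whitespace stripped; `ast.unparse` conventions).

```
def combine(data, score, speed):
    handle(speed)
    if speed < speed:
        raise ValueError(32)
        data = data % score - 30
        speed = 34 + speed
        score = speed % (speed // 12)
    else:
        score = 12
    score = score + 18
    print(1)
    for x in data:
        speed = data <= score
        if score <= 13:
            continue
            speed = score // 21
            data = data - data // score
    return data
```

Transformed code:
def combine(data, score, speed):
    handle(speed)
    if speed < speed:
        raise ValueError(32)
    else:
        score = 12
    score = score + 18
    print(1)
    for x in data:
        speed = data <= score
        if score <= 13:
            continue
    return data

return data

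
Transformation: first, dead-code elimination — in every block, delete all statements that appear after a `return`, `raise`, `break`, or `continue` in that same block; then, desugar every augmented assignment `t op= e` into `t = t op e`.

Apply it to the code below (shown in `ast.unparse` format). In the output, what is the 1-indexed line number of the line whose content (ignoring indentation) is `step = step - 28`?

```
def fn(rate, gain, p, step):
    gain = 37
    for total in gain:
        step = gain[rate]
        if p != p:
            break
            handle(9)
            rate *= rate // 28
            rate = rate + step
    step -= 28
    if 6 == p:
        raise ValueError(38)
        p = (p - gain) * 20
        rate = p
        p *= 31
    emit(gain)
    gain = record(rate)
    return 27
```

7

Transformed code:
def fn(rate, gain, p, step):
    gain = 37
    for total in gain:
        step = gain[rate]
        if p != p:
            break
    step = step - 28
    if 6 == p:
        raise ValueError(38)
    emit(gain)
    gain = record(rate)
    return 27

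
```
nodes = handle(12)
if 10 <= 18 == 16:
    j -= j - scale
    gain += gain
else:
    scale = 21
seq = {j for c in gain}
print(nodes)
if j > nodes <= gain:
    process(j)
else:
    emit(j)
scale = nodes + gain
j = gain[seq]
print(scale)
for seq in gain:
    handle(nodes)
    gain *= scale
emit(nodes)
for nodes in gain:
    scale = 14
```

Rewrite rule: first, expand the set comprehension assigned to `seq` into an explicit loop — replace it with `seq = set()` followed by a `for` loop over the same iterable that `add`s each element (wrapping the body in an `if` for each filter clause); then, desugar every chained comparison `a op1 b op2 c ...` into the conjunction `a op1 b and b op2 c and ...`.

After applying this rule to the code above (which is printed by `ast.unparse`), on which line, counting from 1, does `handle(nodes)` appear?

Transformed code:
nodes = handle(12)
if 10 <= 18 and 18 == 16:
    j -= j - scale
    gain += gain
else:
    scale = 21
seq = set()
for c in gain:
    seq.add(j)
print(nodes)
if j > nodes and nodes <= gain:
    process(j)
else:
    emit(j)
scale = nodes + gain
j = gain[seq]
print(scale)
for seq in gain:
    handle(nodes)
    gain *= scale
emit(nodes)
for nodes in gain:
    scale = 14

19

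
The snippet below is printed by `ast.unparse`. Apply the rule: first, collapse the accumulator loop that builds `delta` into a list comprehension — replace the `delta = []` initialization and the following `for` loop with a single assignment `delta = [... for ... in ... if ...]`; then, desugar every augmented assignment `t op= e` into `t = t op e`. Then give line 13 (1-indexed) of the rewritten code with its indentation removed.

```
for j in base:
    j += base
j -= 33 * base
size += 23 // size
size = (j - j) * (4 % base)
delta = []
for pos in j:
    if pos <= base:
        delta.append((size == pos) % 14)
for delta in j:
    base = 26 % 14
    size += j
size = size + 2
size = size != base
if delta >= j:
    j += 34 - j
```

j = j + (34 - j)

Transformed code:
for j in base:
    j = j + base
j = j - 33 * base
size = size + 23 // size
size = (j - j) * (4 % base)
delta = [(size == pos) % 14 for pos in j if pos <= base]
for delta in j:
    base = 26 % 14
    size = size + j
size = size + 2
size = size != base
if delta >= j:
    j = j + (34 - j)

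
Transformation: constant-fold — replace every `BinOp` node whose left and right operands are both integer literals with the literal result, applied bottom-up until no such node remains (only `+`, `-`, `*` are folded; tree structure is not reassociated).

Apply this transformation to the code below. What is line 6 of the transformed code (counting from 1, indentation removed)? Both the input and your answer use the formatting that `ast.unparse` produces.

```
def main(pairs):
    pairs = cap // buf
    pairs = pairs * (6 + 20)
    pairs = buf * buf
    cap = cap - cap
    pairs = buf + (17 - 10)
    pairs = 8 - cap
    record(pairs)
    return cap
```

pairs = buf + 7

Transformed code:
def main(pairs):
    pairs = cap // buf
    pairs = pairs * 26
    pairs = buf * buf
    cap = cap - cap
    pairs = buf + 7
    pairs = 8 - cap
    record(pairs)
    return cap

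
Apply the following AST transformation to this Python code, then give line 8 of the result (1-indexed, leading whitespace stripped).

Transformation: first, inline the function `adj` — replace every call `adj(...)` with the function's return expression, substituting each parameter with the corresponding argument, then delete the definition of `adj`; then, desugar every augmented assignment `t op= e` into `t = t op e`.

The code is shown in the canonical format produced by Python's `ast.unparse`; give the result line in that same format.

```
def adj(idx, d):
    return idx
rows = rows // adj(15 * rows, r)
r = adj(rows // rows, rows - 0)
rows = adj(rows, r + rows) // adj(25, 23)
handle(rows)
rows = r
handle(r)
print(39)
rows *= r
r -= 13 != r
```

rows = rows * r

Transformed code:
rows = rows // (15 * rows)
r = rows // rows
rows = rows // 25
handle(rows)
rows = r
handle(r)
print(39)
rows = rows * r
r = r - (13 != r)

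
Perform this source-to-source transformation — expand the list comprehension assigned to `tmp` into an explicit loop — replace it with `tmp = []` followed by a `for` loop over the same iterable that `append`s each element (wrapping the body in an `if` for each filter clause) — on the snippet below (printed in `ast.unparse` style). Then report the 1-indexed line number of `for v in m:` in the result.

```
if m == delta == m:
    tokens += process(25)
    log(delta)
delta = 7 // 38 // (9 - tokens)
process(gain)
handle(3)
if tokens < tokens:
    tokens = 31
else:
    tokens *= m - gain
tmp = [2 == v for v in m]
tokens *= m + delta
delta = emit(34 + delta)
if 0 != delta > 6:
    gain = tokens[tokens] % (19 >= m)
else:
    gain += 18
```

Transformed code:
if m == delta == m:
    tokens += process(25)
    log(delta)
delta = 7 // 38 // (9 - tokens)
process(gain)
handle(3)
if tokens < tokens:
    tokens = 31
else:
    tokens *= m - gain
tmp = []
for v in m:
    tmp.append(2 == v)
tokens *= m + delta
delta = emit(34 + delta)
if 0 != delta > 6:
    gain = tokens[tokens] % (19 >= m)
else:
    gain += 18

12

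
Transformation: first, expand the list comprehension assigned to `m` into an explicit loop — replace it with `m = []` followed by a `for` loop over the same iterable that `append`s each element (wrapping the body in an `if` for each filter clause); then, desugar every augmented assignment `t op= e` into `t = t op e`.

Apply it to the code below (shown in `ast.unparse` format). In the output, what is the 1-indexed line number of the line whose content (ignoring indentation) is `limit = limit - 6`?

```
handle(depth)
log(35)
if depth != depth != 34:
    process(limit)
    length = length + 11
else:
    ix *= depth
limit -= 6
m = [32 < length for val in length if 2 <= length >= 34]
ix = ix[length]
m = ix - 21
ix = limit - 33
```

8

Transformed code:
handle(depth)
log(35)
if depth != depth != 34:
    process(limit)
    length = length + 11
else:
    ix = ix * depth
limit = limit - 6
m = []
for val in length:
    if 2 <= length >= 34:
        m.append(32 < length)
ix = ix[length]
m = ix - 21
ix = limit - 33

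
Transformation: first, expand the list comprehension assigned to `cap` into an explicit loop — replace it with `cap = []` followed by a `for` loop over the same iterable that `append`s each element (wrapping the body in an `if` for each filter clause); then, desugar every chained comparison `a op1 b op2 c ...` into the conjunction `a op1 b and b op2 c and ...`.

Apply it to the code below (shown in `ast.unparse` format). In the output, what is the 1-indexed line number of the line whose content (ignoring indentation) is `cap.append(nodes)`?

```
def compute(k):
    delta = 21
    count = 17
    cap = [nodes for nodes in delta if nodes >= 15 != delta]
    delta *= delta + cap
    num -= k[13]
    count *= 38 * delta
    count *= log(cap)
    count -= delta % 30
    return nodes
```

Transformed code:
def compute(k):
    delta = 21
    count = 17
    cap = []
    for nodes in delta:
        if nodes >= 15 and 15 != delta:
            cap.append(nodes)
    delta *= delta + cap
    num -= k[13]
    count *= 38 * delta
    count *= log(cap)
    count -= delta % 30
    return nodes

7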